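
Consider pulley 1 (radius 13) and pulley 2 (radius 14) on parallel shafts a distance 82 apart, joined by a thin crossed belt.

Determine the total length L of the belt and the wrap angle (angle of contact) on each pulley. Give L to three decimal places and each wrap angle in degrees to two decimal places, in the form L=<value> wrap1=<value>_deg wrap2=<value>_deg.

crossed belt: β = asin((r1+r2)/C) = asin(27/82) = 19.2244°
wrap1 = wrap2 = π + 2β = 218.4487°
tangent length = C·cosβ = 77.4274
L = (r1+r2)·wrap + 2·C·cosβ = 27·3.8126 + 2·77.4274 = 257.7963

L=257.796 wrap1=218.45_deg wrap2=218.45_deg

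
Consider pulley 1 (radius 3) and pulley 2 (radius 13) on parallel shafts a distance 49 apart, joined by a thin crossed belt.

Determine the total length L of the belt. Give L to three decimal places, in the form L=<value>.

L=153.538

crossed belt: β = asin((r1+r2)/C) = asin(16/49) = 19.0583°
wrap1 = wrap2 = π + 2β = 218.1167°
tangent length = C·cosβ = 46.3141
L = (r1+r2)·wrap + 2·C·cosβ = 16·3.8069 + 2·46.3141 = 153.5380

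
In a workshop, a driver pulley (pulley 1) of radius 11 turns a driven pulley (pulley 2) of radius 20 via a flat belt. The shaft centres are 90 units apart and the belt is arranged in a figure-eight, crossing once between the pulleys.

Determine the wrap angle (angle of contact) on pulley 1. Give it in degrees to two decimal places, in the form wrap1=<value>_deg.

crossed belt: β = asin((r1+r2)/C) = asin(31/90) = 20.1479°
wrap1 = wrap2 = π + 2β = 220.2958°

wrap1=220.30_deg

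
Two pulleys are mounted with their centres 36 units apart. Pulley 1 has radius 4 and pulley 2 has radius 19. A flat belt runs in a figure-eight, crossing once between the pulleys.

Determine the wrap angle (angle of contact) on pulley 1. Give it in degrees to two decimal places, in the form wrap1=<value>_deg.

crossed belt: β = asin((r1+r2)/C) = asin(23/36) = 39.7090°
wrap1 = wrap2 = π + 2β = 259.4180°

wrap1=259.42_deg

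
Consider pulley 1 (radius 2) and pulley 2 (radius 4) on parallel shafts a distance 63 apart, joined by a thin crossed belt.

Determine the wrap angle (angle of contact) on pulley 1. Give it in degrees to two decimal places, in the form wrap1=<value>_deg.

wrap1=190.93_deg

crossed belt: β = asin((r1+r2)/C) = asin(6/63) = 5.4650°
wrap1 = wrap2 = π + 2β = 190.9300°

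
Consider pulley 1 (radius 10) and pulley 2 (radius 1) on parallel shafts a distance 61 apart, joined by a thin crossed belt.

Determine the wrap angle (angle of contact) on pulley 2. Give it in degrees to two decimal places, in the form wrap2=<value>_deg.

wrap2=200.78_deg

crossed belt: β = asin((r1+r2)/C) = asin(11/61) = 10.3889°
wrap1 = wrap2 = π + 2β = 200.7777°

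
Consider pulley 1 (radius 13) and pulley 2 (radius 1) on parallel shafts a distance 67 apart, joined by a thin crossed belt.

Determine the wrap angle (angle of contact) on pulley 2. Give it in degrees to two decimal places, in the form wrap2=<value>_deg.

crossed belt: β = asin((r1+r2)/C) = asin(14/67) = 12.0611°
wrap1 = wrap2 = π + 2β = 204.1223°

wrap2=204.12_deg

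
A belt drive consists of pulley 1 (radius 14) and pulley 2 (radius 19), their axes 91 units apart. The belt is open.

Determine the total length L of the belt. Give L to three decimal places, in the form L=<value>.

open belt: β = asin((r2−r1)/C) = asin(5/91) = 3.1497°
wrap1 = π − 2β = 173.7006°
wrap2 = π + 2β = 186.2994°
tangent length = C·cosβ = 90.8625
L = r1·wrap1 + r2·wrap2 + 2·C·cosβ = 14·3.0316 + 19·3.2515 + 2·90.8625 = 285.9474

L=285.947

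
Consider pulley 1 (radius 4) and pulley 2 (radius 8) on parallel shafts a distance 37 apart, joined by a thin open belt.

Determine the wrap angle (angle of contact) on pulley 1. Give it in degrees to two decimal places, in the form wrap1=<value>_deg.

wrap1=167.59_deg

open belt: β = asin((r2−r1)/C) = asin(4/37) = 6.2063°
wrap1 = π − 2β = 167.5875°
wrap2 = π + 2β = 192.4125°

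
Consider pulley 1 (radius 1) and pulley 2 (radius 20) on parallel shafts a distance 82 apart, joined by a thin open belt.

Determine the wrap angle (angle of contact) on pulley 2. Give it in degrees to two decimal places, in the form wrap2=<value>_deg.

wrap2=206.80_deg

open belt: β = asin((r2−r1)/C) = asin(19/82) = 13.3976°
wrap1 = π − 2β = 153.2048°
wrap2 = π + 2β = 206.7952°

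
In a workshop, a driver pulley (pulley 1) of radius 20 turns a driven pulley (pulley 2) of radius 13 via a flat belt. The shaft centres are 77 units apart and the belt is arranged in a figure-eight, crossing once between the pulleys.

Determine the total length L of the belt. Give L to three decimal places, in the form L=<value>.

crossed belt: β = asin((r1+r2)/C) = asin(33/77) = 25.3769°
wrap1 = wrap2 = π + 2β = 230.7539°
tangent length = C·cosβ = 69.5701
L = (r1+r2)·wrap + 2·C·cosβ = 33·4.0274 + 2·69.5701 = 272.0449

L=272.045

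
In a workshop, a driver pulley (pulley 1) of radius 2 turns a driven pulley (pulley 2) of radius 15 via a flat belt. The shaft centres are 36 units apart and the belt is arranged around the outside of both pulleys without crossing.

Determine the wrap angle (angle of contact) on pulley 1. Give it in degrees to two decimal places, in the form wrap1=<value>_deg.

wrap1=137.66_deg

open belt: β = asin((r2−r1)/C) = asin(13/36) = 21.1684°
wrap1 = π − 2β = 137.6631°
wrap2 = π + 2β = 222.3369°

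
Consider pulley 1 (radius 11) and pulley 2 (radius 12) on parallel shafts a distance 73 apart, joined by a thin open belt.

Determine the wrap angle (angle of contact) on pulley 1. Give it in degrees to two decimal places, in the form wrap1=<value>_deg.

open belt: β = asin((r2−r1)/C) = asin(1/73) = 0.7849°
wrap1 = π − 2β = 178.4302°
wrap2 = π + 2β = 181.5698°

wrap1=178.43_deg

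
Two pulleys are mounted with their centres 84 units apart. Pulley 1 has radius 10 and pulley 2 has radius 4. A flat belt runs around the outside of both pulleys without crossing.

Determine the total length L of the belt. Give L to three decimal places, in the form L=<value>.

open belt: β = asin((r2−r1)/C) = asin(-6/84) = -4.0960°
wrap1 = π − 2β = 188.1921°
wrap2 = π + 2β = 171.8079°
tangent length = C·cosβ = 83.7854
L = r1·wrap1 + r2·wrap2 + 2·C·cosβ = 10·3.2846 + 4·2.9986 + 2·83.7854 = 212.4111

L=212.411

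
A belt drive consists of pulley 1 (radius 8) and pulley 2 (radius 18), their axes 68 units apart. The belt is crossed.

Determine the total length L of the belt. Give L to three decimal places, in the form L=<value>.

crossed belt: β = asin((r1+r2)/C) = asin(26/68) = 22.4795°
wrap1 = wrap2 = π + 2β = 224.9590°
tangent length = C·cosβ = 62.8331
L = (r1+r2)·wrap + 2·C·cosβ = 26·3.9263 + 2·62.8331 = 227.7494

L=227.749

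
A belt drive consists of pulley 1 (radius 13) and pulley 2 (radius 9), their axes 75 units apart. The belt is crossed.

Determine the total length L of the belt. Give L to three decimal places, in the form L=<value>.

L=225.616

crossed belt: β = asin((r1+r2)/C) = asin(22/75) = 17.0576°
wrap1 = wrap2 = π + 2β = 214.1152°
tangent length = C·cosβ = 71.7008
L = (r1+r2)·wrap + 2·C·cosβ = 22·3.7370 + 2·71.7008 = 225.6159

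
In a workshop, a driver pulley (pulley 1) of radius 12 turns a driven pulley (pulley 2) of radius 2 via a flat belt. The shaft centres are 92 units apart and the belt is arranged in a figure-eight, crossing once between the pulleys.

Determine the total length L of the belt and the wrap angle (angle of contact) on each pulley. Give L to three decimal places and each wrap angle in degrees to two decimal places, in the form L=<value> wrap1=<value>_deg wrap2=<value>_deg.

L=230.117 wrap1=197.51_deg wrap2=197.51_deg

crossed belt: β = asin((r1+r2)/C) = asin(14/92) = 8.7529°
wrap1 = wrap2 = π + 2β = 197.5059°
tangent length = C·cosβ = 90.9285
L = (r1+r2)·wrap + 2·C·cosβ = 14·3.4471 + 2·90.9285 = 230.1169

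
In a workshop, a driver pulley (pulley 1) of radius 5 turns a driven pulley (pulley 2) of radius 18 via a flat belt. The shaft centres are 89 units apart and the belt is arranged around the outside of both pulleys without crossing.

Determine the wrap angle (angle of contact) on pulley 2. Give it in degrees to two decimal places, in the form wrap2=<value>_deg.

open belt: β = asin((r2−r1)/C) = asin(13/89) = 8.3991°
wrap1 = π − 2β = 163.2018°
wrap2 = π + 2β = 196.7982°

wrap2=196.80_deg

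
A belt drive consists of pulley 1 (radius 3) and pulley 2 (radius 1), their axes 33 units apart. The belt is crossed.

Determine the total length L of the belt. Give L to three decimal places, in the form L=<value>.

crossed belt: β = asin((r1+r2)/C) = asin(4/33) = 6.9621°
wrap1 = wrap2 = π + 2β = 193.9241°
tangent length = C·cosβ = 32.7567
L = (r1+r2)·wrap + 2·C·cosβ = 4·3.3846 + 2·32.7567 = 79.0518

L=79.052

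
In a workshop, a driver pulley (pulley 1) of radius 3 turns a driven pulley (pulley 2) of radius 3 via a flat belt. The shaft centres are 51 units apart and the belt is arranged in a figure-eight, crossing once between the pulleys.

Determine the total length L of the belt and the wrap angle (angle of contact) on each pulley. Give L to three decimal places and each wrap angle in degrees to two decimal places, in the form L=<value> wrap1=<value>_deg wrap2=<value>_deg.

crossed belt: β = asin((r1+r2)/C) = asin(6/51) = 6.7563°
wrap1 = wrap2 = π + 2β = 193.5127°
tangent length = C·cosβ = 50.6458
L = (r1+r2)·wrap + 2·C·cosβ = 6·3.3774 + 2·50.6458 = 121.5563

L=121.556 wrap1=193.51_deg wrap2=193.51_deg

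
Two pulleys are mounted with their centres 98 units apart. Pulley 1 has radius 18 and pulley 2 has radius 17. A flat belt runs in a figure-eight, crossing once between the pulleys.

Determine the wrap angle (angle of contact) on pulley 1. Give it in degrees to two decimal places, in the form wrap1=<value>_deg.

wrap1=221.85_deg

crossed belt: β = asin((r1+r2)/C) = asin(35/98) = 20.9248°
wrap1 = wrap2 = π + 2β = 221.8497°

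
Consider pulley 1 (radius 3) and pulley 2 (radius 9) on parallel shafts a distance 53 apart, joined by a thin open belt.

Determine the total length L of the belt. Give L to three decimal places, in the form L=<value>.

open belt: β = asin((r2−r1)/C) = asin(6/53) = 6.5002°
wrap1 = π − 2β = 166.9995°
wrap2 = π + 2β = 193.0005°
tangent length = C·cosβ = 52.6593
L = r1·wrap1 + r2·wrap2 + 2·C·cosβ = 3·2.9147 + 9·3.3685 + 2·52.6593 = 144.3791

L=144.379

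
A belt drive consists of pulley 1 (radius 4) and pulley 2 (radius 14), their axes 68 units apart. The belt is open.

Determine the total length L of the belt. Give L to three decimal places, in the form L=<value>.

open belt: β = asin((r2−r1)/C) = asin(10/68) = 8.4565°
wrap1 = π − 2β = 163.0870°
wrap2 = π + 2β = 196.9130°
tangent length = C·cosβ = 67.2607
L = r1·wrap1 + r2·wrap2 + 2·C·cosβ = 4·2.8464 + 14·3.4368 + 2·67.2607 = 194.0219

L=194.022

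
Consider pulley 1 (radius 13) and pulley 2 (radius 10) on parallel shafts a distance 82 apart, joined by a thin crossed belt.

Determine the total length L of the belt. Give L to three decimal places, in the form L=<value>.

crossed belt: β = asin((r1+r2)/C) = asin(23/82) = 16.2893°
wrap1 = wrap2 = π + 2β = 212.5786°
tangent length = C·cosβ = 78.7083
L = (r1+r2)·wrap + 2·C·cosβ = 23·3.7102 + 2·78.7083 = 242.7512

L=242.751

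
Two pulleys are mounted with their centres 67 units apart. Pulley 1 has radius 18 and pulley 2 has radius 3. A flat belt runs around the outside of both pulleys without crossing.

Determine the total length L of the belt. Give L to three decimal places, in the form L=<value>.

open belt: β = asin((r2−r1)/C) = asin(-15/67) = -12.9371°
wrap1 = π − 2β = 205.8741°
wrap2 = π + 2β = 154.1259°
tangent length = C·cosβ = 65.2993
L = r1·wrap1 + r2·wrap2 + 2·C·cosβ = 18·3.5932 + 3·2.6900 + 2·65.2993 = 203.3459

L=203.346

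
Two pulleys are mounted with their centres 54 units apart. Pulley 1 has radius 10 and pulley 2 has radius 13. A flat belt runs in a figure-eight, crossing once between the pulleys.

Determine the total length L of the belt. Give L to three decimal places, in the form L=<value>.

L=190.210

crossed belt: β = asin((r1+r2)/C) = asin(23/54) = 25.2093°
wrap1 = wrap2 = π + 2β = 230.4186°
tangent length = C·cosβ = 48.8569
L = (r1+r2)·wrap + 2·C·cosβ = 23·4.0216 + 2·48.8569 = 190.2098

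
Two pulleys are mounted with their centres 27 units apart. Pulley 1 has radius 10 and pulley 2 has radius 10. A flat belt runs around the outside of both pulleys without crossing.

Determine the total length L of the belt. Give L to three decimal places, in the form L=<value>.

L=116.832

open belt: β = asin((r2−r1)/C) = asin(0/27) = 0.0000°
wrap1 = π − 2β = 180.0000°
wrap2 = π + 2β = 180.0000°
tangent length = C·cosβ = 27.0000
L = r1·wrap1 + r2·wrap2 + 2·C·cosβ = 10·3.1416 + 10·3.1416 + 2·27.0000 = 116.8319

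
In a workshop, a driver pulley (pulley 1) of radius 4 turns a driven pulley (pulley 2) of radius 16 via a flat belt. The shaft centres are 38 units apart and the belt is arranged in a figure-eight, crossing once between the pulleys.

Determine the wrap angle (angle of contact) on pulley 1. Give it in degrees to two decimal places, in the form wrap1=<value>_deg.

crossed belt: β = asin((r1+r2)/C) = asin(20/38) = 31.7569°
wrap1 = wrap2 = π + 2β = 243.5137°

wrap1=243.51_deg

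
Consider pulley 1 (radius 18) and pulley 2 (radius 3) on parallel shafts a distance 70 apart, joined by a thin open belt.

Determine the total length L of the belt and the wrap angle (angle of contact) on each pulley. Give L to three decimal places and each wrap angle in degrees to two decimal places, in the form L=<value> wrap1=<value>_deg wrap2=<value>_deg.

L=209.200 wrap1=204.75_deg wrap2=155.25_deg

open belt: β = asin((r2−r1)/C) = asin(-15/70) = -12.3736°
wrap1 = π − 2β = 204.7473°
wrap2 = π + 2β = 155.2527°
tangent length = C·cosβ = 68.3740
L = r1·wrap1 + r2·wrap2 + 2·C·cosβ = 18·3.5735 + 3·2.7097 + 2·68.3740 = 209.2002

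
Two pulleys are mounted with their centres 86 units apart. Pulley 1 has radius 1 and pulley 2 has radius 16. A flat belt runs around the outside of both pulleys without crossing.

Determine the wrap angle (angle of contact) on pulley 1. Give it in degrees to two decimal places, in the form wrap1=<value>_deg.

open belt: β = asin((r2−r1)/C) = asin(15/86) = 10.0448°
wrap1 = π − 2β = 159.9103°
wrap2 = π + 2β = 200.0897°

wrap1=159.91_deg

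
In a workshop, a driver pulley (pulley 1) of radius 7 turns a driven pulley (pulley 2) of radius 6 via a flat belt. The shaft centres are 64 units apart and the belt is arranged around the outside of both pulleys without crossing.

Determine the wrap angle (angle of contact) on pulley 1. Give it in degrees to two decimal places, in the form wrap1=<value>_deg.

wrap1=181.79_deg

open belt: β = asin((r2−r1)/C) = asin(-1/64) = -0.8953°
wrap1 = π − 2β = 181.7906°
wrap2 = π + 2β = 178.2094°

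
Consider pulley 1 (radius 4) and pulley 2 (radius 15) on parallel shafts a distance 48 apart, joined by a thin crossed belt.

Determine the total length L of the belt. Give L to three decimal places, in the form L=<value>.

crossed belt: β = asin((r1+r2)/C) = asin(19/48) = 23.3180°
wrap1 = wrap2 = π + 2β = 226.6359°
tangent length = C·cosβ = 44.0795
L = (r1+r2)·wrap + 2·C·cosβ = 19·3.9555 + 2·44.0795 = 163.3143

L=163.314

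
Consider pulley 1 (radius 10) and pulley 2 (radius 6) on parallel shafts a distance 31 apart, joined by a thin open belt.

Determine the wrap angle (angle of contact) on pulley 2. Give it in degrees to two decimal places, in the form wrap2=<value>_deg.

wrap2=165.17_deg

open belt: β = asin((r2−r1)/C) = asin(-4/31) = -7.4137°
wrap1 = π − 2β = 194.8273°
wrap2 = π + 2β = 165.1727°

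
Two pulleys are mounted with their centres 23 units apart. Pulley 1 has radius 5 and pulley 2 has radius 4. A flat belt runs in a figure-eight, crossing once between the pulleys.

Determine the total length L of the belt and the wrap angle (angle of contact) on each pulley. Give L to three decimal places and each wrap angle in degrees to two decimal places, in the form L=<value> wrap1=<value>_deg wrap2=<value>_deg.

crossed belt: β = asin((r1+r2)/C) = asin(9/23) = 23.0357°
wrap1 = wrap2 = π + 2β = 226.0714°
tangent length = C·cosβ = 21.1660
L = (r1+r2)·wrap + 2·C·cosβ = 9·3.9457 + 2·21.1660 = 77.8432

L=77.843 wrap1=226.07_deg wrap2=226.07_deg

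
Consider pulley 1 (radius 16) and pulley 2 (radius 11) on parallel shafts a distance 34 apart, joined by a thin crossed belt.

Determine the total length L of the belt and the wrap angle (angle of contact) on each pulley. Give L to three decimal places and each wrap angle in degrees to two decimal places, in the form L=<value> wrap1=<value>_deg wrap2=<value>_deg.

crossed belt: β = asin((r1+r2)/C) = asin(27/34) = 52.5720°
wrap1 = wrap2 = π + 2β = 285.1440°
tangent length = C·cosβ = 20.6640
L = (r1+r2)·wrap + 2·C·cosβ = 27·4.9767 + 2·20.6640 = 175.6989

L=175.699 wrap1=285.14_deg wrap2=285.14_deg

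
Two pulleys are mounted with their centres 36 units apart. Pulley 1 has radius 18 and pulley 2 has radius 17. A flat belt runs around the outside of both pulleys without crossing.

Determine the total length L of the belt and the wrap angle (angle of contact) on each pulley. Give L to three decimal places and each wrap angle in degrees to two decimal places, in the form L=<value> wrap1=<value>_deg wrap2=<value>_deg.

L=181.984 wrap1=183.18_deg wrap2=176.82_deg

open belt: β = asin((r2−r1)/C) = asin(-1/36) = -1.5918°
wrap1 = π − 2β = 183.1835°
wrap2 = π + 2β = 176.8165°
tangent length = C·cosβ = 35.9861
L = r1·wrap1 + r2·wrap2 + 2·C·cosβ = 18·3.1972 + 17·3.0860 + 2·35.9861 = 181.9835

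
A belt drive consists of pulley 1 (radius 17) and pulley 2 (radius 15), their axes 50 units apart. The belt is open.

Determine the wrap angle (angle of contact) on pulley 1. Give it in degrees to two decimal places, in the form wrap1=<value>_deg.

wrap1=184.58_deg

open belt: β = asin((r2−r1)/C) = asin(-2/50) = -2.2924°
wrap1 = π − 2β = 184.5849°
wrap2 = π + 2β = 175.4151°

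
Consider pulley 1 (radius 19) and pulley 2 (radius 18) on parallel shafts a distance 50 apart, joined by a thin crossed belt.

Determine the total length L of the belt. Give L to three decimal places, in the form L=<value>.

crossed belt: β = asin((r1+r2)/C) = asin(37/50) = 47.7314°
wrap1 = wrap2 = π + 2β = 275.4628°
tangent length = C·cosβ = 33.6303
L = (r1+r2)·wrap + 2·C·cosβ = 37·4.8077 + 2·33.6303 = 245.1468

L=245.147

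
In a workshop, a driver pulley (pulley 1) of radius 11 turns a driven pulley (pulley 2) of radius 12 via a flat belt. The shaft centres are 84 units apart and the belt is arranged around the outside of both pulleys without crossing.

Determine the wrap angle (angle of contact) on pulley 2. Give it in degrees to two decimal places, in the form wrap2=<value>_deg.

wrap2=181.36_deg

open belt: β = asin((r2−r1)/C) = asin(1/84) = 0.6821°
wrap1 = π − 2β = 178.6358°
wrap2 = π + 2β = 181.3642°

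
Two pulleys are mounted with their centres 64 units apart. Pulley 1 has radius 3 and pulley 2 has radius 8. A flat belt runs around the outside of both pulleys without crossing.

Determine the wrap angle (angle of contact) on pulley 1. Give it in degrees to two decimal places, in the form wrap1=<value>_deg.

wrap1=171.04_deg

open belt: β = asin((r2−r1)/C) = asin(5/64) = 4.4808°
wrap1 = π − 2β = 171.0384°
wrap2 = π + 2β = 188.9616°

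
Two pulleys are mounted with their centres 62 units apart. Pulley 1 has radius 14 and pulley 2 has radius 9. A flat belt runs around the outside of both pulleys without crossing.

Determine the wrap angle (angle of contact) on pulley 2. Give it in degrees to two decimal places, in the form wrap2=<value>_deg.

open belt: β = asin((r2−r1)/C) = asin(-5/62) = -4.6257°
wrap1 = π − 2β = 189.2513°
wrap2 = π + 2β = 170.7487°

wrap2=170.75_deg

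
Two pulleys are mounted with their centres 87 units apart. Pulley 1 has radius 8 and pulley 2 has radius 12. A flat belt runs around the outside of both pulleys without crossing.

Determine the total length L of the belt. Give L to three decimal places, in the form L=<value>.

open belt: β = asin((r2−r1)/C) = asin(4/87) = 2.6352°
wrap1 = π − 2β = 174.7296°
wrap2 = π + 2β = 185.2704°
tangent length = C·cosβ = 86.9080
L = r1·wrap1 + r2·wrap2 + 2·C·cosβ = 8·3.0496 + 12·3.2336 + 2·86.9080 = 237.0158

L=237.016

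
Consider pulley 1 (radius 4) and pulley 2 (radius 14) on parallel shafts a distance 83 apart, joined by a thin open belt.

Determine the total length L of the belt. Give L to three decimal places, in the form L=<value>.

open belt: β = asin((r2−r1)/C) = asin(10/83) = 6.9199°
wrap1 = π − 2β = 166.1602°
wrap2 = π + 2β = 193.8398°
tangent length = C·cosβ = 82.3954
L = r1·wrap1 + r2·wrap2 + 2·C·cosβ = 4·2.9000 + 14·3.3831 + 2·82.3954 = 223.7550

L=223.755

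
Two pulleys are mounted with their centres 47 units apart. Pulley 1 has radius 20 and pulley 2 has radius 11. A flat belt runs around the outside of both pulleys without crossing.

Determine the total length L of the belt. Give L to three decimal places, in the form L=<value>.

open belt: β = asin((r2−r1)/C) = asin(-9/47) = -11.0397°
wrap1 = π − 2β = 202.0794°
wrap2 = π + 2β = 157.9206°
tangent length = C·cosβ = 46.1303
L = r1·wrap1 + r2·wrap2 + 2·C·cosβ = 20·3.5270 + 11·2.7562 + 2·46.1303 = 193.1181

L=193.118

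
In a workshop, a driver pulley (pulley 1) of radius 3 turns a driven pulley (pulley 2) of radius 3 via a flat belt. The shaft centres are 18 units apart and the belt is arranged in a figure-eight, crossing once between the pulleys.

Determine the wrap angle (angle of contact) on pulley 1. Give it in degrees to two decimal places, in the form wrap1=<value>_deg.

wrap1=218.94_deg

crossed belt: β = asin((r1+r2)/C) = asin(6/18) = 19.4712°
wrap1 = wrap2 = π + 2β = 218.9424°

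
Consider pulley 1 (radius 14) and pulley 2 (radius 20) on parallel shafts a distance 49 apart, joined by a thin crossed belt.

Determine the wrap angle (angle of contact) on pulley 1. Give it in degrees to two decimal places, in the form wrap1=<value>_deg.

crossed belt: β = asin((r1+r2)/C) = asin(34/49) = 43.9378°
wrap1 = wrap2 = π + 2β = 267.8757°

wrap1=267.88_deg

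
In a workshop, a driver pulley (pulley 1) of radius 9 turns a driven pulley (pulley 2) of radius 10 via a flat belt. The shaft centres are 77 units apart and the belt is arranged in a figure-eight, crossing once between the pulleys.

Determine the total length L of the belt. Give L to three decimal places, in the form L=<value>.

L=218.403

crossed belt: β = asin((r1+r2)/C) = asin(19/77) = 14.2855°
wrap1 = wrap2 = π + 2β = 208.5709°
tangent length = C·cosβ = 74.6190
L = (r1+r2)·wrap + 2·C·cosβ = 19·3.6402 + 2·74.6190 = 218.4028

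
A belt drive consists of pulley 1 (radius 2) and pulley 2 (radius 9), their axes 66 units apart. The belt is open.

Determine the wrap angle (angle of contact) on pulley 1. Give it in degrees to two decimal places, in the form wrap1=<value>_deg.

wrap1=167.82_deg

open belt: β = asin((r2−r1)/C) = asin(7/66) = 6.0883°
wrap1 = π − 2β = 167.8234°
wrap2 = π + 2β = 192.1766°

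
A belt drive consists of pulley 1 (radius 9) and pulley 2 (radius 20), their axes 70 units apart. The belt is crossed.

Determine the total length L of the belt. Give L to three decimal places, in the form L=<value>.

L=243.302

crossed belt: β = asin((r1+r2)/C) = asin(29/70) = 24.4743°
wrap1 = wrap2 = π + 2β = 228.9487°
tangent length = C·cosβ = 63.7103
L = (r1+r2)·wrap + 2·C·cosβ = 29·3.9959 + 2·63.7103 = 243.3019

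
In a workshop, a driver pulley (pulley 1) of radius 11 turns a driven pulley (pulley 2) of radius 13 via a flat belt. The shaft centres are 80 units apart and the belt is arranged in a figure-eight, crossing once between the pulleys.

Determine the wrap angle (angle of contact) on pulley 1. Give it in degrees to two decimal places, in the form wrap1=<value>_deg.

crossed belt: β = asin((r1+r2)/C) = asin(24/80) = 17.4576°
wrap1 = wrap2 = π + 2β = 214.9152°

wrap1=214.92_deg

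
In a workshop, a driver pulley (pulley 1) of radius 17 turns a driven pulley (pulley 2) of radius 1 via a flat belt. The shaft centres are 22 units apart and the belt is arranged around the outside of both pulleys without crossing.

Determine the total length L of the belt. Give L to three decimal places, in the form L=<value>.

L=112.807

open belt: β = asin((r2−r1)/C) = asin(-16/22) = -46.6582°
wrap1 = π − 2β = 273.3165°
wrap2 = π + 2β = 86.6835°
tangent length = C·cosβ = 15.0997
L = r1·wrap1 + r2·wrap2 + 2·C·cosβ = 17·4.7703 + 1·1.5129 + 2·15.0997 = 112.8069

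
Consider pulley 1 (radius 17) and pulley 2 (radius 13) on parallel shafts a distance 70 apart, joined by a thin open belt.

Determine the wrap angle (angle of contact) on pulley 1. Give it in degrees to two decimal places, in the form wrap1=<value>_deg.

open belt: β = asin((r2−r1)/C) = asin(-4/70) = -3.2758°
wrap1 = π − 2β = 186.5517°
wrap2 = π + 2β = 173.4483°

wrap1=186.55_deg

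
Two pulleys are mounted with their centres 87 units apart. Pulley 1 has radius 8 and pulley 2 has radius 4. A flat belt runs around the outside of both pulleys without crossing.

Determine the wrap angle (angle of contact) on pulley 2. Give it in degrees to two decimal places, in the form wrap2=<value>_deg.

wrap2=174.73_deg

open belt: β = asin((r2−r1)/C) = asin(-4/87) = -2.6352°
wrap1 = π − 2β = 185.2704°
wrap2 = π + 2β = 174.7296°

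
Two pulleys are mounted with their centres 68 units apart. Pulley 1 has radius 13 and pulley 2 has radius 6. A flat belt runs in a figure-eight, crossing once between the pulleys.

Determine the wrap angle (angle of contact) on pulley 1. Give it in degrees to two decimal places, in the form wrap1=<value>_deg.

wrap1=212.45_deg

crossed belt: β = asin((r1+r2)/C) = asin(19/68) = 16.2251°
wrap1 = wrap2 = π + 2β = 212.4502°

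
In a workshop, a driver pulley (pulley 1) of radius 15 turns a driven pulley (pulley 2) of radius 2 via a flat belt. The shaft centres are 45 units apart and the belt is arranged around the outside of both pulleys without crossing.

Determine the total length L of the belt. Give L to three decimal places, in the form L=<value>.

L=147.189

open belt: β = asin((r2−r1)/C) = asin(-13/45) = -16.7914°
wrap1 = π − 2β = 213.5829°
wrap2 = π + 2β = 146.4171°
tangent length = C·cosβ = 43.0813
L = r1·wrap1 + r2·wrap2 + 2·C·cosβ = 15·3.7277 + 2·2.5555 + 2·43.0813 = 147.1894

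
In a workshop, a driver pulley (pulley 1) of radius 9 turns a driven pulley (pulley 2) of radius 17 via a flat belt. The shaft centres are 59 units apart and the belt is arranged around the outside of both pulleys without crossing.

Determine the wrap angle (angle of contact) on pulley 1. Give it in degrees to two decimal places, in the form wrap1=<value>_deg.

open belt: β = asin((r2−r1)/C) = asin(8/59) = 7.7929°
wrap1 = π − 2β = 164.4142°
wrap2 = π + 2β = 195.5858°

wrap1=164.41_deg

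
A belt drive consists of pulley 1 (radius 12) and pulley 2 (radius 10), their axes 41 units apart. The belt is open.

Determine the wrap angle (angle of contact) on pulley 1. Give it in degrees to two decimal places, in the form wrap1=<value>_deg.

wrap1=185.59_deg

open belt: β = asin((r2−r1)/C) = asin(-2/41) = -2.7960°
wrap1 = π − 2β = 185.5921°
wrap2 = π + 2β = 174.4079°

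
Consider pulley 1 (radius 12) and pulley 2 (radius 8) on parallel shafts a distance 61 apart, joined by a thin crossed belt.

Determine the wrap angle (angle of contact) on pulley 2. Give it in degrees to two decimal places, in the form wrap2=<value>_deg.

crossed belt: β = asin((r1+r2)/C) = asin(20/61) = 19.1395°
wrap1 = wrap2 = π + 2β = 218.2789°

wrap2=218.28_deg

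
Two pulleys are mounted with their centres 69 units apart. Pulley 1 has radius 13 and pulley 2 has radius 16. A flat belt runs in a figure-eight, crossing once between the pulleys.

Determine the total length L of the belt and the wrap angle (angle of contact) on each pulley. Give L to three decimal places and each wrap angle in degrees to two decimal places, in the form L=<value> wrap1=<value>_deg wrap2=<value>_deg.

L=241.484 wrap1=229.71_deg wrap2=229.71_deg

crossed belt: β = asin((r1+r2)/C) = asin(29/69) = 24.8529°
wrap1 = wrap2 = π + 2β = 229.7058°
tangent length = C·cosβ = 62.6099
L = (r1+r2)·wrap + 2·C·cosβ = 29·4.0091 + 2·62.6099 = 241.4843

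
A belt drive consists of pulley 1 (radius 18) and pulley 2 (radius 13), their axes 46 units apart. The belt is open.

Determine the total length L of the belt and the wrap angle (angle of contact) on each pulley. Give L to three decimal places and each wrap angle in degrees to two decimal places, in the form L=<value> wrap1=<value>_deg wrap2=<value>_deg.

L=189.933 wrap1=192.48_deg wrap2=167.52_deg

open belt: β = asin((r2−r1)/C) = asin(-5/46) = -6.2401°
wrap1 = π − 2β = 192.4803°
wrap2 = π + 2β = 167.5197°
tangent length = C·cosβ = 45.7275
L = r1·wrap1 + r2·wrap2 + 2·C·cosβ = 18·3.3594 + 13·2.9238 + 2·45.7275 = 189.9334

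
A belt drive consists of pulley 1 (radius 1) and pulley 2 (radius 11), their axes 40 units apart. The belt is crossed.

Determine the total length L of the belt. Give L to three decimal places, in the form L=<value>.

crossed belt: β = asin((r1+r2)/C) = asin(12/40) = 17.4576°
wrap1 = wrap2 = π + 2β = 214.9152°
tangent length = C·cosβ = 38.1576
L = (r1+r2)·wrap + 2·C·cosβ = 12·3.7510 + 2·38.1576 = 121.3269

L=121.327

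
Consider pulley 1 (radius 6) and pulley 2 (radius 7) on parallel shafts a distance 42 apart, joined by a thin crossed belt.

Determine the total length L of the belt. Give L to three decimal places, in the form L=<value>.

L=128.898

crossed belt: β = asin((r1+r2)/C) = asin(13/42) = 18.0305°
wrap1 = wrap2 = π + 2β = 216.0611°
tangent length = C·cosβ = 39.9375
L = (r1+r2)·wrap + 2·C·cosβ = 13·3.7710 + 2·39.9375 = 128.8976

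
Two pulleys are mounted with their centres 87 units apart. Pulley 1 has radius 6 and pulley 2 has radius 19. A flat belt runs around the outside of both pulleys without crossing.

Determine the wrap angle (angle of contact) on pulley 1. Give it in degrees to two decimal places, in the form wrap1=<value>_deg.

open belt: β = asin((r2−r1)/C) = asin(13/87) = 8.5936°
wrap1 = π − 2β = 162.8128°
wrap2 = π + 2β = 197.1872°

wrap1=162.81_deg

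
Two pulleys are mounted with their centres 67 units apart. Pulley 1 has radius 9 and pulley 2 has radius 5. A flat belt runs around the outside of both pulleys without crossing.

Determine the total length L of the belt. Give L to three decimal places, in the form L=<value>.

L=178.221

open belt: β = asin((r2−r1)/C) = asin(-4/67) = -3.4227°
wrap1 = π − 2β = 186.8454°
wrap2 = π + 2β = 173.1546°
tangent length = C·cosβ = 66.8805
L = r1·wrap1 + r2·wrap2 + 2·C·cosβ = 9·3.2611 + 5·3.0221 + 2·66.8805 = 178.2212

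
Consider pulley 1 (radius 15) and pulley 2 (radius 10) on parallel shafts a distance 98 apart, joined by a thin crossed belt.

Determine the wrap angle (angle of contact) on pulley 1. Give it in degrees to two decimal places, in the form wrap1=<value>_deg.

wrap1=209.56_deg

crossed belt: β = asin((r1+r2)/C) = asin(25/98) = 14.7796°
wrap1 = wrap2 = π + 2β = 209.5593°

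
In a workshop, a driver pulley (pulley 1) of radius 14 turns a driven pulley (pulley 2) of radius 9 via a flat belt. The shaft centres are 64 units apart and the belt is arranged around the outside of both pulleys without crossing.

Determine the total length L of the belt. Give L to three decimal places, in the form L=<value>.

L=200.647

open belt: β = asin((r2−r1)/C) = asin(-5/64) = -4.4808°
wrap1 = π − 2β = 188.9616°
wrap2 = π + 2β = 171.0384°
tangent length = C·cosβ = 63.8044
L = r1·wrap1 + r2·wrap2 + 2·C·cosβ = 14·3.2980 + 9·2.9852 + 2·63.8044 = 200.6475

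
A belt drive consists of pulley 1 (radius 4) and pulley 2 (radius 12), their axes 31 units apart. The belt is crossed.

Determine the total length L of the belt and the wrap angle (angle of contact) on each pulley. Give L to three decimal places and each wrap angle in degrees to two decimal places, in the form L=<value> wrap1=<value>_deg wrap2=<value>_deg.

L=120.724 wrap1=242.15_deg wrap2=242.15_deg

crossed belt: β = asin((r1+r2)/C) = asin(16/31) = 31.0730°
wrap1 = wrap2 = π + 2β = 242.1459°
tangent length = C·cosβ = 26.5518
L = (r1+r2)·wrap + 2·C·cosβ = 16·4.2262 + 2·26.5518 = 120.7236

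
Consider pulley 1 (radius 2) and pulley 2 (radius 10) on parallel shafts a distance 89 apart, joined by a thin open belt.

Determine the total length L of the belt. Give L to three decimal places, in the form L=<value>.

L=216.419

open belt: β = asin((r2−r1)/C) = asin(8/89) = 5.1571°
wrap1 = π − 2β = 169.6857°
wrap2 = π + 2β = 190.3143°
tangent length = C·cosβ = 88.6397
L = r1·wrap1 + r2·wrap2 + 2·C·cosβ = 2·2.9616 + 10·3.3216 + 2·88.6397 = 216.4187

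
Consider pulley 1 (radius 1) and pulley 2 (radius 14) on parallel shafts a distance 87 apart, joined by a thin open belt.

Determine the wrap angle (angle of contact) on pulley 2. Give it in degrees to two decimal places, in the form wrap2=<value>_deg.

wrap2=197.19_deg

open belt: β = asin((r2−r1)/C) = asin(13/87) = 8.5936°
wrap1 = π − 2β = 162.8128°
wrap2 = π + 2β = 197.1872°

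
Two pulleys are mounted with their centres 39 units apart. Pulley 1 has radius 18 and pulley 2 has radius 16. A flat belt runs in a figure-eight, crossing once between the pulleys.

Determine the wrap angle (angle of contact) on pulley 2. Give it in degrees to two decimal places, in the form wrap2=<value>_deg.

wrap2=301.34_deg

crossed belt: β = asin((r1+r2)/C) = asin(34/39) = 60.6679°
wrap1 = wrap2 = π + 2β = 301.3358°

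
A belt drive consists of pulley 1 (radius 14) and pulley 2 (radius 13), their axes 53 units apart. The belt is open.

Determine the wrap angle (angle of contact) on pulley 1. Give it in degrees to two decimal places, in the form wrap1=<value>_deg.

open belt: β = asin((r2−r1)/C) = asin(-1/53) = -1.0811°
wrap1 = π − 2β = 182.1622°
wrap2 = π + 2β = 177.8378°

wrap1=182.16_deg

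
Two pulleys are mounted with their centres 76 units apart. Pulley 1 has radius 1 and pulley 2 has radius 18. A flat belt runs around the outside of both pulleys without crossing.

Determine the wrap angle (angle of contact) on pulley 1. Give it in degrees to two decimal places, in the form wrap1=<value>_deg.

open belt: β = asin((r2−r1)/C) = asin(17/76) = 12.9255°
wrap1 = π − 2β = 154.1490°
wrap2 = π + 2β = 205.8510°

wrap1=154.15_deg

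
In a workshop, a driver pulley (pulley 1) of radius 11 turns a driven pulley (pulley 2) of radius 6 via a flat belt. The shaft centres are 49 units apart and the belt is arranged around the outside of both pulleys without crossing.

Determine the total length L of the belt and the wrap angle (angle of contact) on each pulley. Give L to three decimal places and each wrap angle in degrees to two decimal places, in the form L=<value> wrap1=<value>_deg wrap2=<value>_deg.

open belt: β = asin((r2−r1)/C) = asin(-5/49) = -5.8567°
wrap1 = π − 2β = 191.7134°
wrap2 = π + 2β = 168.2866°
tangent length = C·cosβ = 48.7442
L = r1·wrap1 + r2·wrap2 + 2·C·cosβ = 11·3.3460 + 6·2.9372 + 2·48.7442 = 151.9177

L=151.918 wrap1=191.71_deg wrap2=168.29_deg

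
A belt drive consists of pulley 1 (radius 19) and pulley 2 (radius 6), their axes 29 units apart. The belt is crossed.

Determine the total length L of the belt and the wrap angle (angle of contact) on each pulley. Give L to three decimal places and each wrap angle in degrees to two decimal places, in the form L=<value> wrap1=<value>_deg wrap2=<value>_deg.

crossed belt: β = asin((r1+r2)/C) = asin(25/29) = 59.5497°
wrap1 = wrap2 = π + 2β = 299.0994°
tangent length = C·cosβ = 14.6969
L = (r1+r2)·wrap + 2·C·cosβ = 25·5.2203 + 2·14.6969 = 159.9006

L=159.901 wrap1=299.10_deg wrap2=299.10_deg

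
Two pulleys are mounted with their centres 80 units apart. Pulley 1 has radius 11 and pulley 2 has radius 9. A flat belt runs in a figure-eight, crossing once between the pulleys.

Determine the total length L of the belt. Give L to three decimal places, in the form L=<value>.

crossed belt: β = asin((r1+r2)/C) = asin(20/80) = 14.4775°
wrap1 = wrap2 = π + 2β = 208.9550°
tangent length = C·cosβ = 77.4597
L = (r1+r2)·wrap + 2·C·cosβ = 20·3.6470 + 2·77.4597 = 227.8584

L=227.858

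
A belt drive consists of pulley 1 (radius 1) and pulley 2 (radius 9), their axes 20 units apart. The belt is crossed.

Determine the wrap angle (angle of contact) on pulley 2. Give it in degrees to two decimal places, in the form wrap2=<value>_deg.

crossed belt: β = asin((r1+r2)/C) = asin(10/20) = 30.0000°
wrap1 = wrap2 = π + 2β = 240.0000°

wrap2=240.00_deg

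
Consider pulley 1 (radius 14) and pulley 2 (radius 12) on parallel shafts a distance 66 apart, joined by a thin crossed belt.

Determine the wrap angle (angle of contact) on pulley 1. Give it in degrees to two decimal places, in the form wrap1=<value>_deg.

crossed belt: β = asin((r1+r2)/C) = asin(26/66) = 23.1998°
wrap1 = wrap2 = π + 2β = 226.3997°

wrap1=226.40_deg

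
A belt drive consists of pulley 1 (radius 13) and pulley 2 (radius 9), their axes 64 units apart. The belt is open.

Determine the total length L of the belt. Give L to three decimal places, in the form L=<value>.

open belt: β = asin((r2−r1)/C) = asin(-4/64) = -3.5833°
wrap1 = π − 2β = 187.1666°
wrap2 = π + 2β = 172.8334°
tangent length = C·cosβ = 63.8749
L = r1·wrap1 + r2·wrap2 + 2·C·cosβ = 13·3.2667 + 9·3.0165 + 2·63.8749 = 197.3651

L=197.365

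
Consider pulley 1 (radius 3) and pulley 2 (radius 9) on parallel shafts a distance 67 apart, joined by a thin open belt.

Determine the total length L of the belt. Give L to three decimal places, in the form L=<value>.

open belt: β = asin((r2−r1)/C) = asin(6/67) = 5.1378°
wrap1 = π − 2β = 169.7243°
wrap2 = π + 2β = 190.2757°
tangent length = C·cosβ = 66.7308
L = r1·wrap1 + r2·wrap2 + 2·C·cosβ = 3·2.9622 + 9·3.3209 + 2·66.7308 = 172.2368

L=172.237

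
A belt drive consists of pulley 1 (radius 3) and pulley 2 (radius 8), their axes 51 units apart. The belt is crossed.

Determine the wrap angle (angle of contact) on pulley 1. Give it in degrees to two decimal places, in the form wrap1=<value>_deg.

crossed belt: β = asin((r1+r2)/C) = asin(11/51) = 12.4558°
wrap1 = wrap2 = π + 2β = 204.9116°

wrap1=204.91_deg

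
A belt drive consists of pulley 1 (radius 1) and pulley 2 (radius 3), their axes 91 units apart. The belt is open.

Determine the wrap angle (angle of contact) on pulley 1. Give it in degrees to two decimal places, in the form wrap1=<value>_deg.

open belt: β = asin((r2−r1)/C) = asin(2/91) = 1.2593°
wrap1 = π − 2β = 177.4813°
wrap2 = π + 2β = 182.5187°

wrap1=177.48_deg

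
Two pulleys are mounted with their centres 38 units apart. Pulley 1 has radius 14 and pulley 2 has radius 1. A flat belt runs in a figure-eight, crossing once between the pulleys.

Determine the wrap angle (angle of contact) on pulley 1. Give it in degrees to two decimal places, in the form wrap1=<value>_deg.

crossed belt: β = asin((r1+r2)/C) = asin(15/38) = 23.2496°
wrap1 = wrap2 = π + 2β = 226.4991°

wrap1=226.50_deg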